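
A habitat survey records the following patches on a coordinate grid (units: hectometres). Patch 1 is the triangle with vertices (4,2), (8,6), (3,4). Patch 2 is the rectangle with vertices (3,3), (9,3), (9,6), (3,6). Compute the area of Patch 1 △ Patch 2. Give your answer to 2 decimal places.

13.50

|Patch 1| = 6, |Patch 2| = 18, |Patch 1∩Patch 2| = 5.25.
|Patch 1 △ Patch 2| = |Patch 1| + |Patch 2| − 2·|Patch 1∩Patch 2| = 6 + 18 − 10.5 = 13.50.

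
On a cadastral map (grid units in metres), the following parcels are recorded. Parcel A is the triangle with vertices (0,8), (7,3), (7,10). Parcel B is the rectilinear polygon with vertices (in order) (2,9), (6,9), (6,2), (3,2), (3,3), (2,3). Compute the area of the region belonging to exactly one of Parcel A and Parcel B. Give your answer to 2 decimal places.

21.29

|Parcel A| = 24.5, |Parcel B| = 27, |Parcel A∩Parcel B| = 15.1071.
|Parcel A △ Parcel B| = |Parcel A| + |Parcel B| − 2·|Parcel A∩Parcel B| = 24.5 + 27 − 30.2143 = 21.29.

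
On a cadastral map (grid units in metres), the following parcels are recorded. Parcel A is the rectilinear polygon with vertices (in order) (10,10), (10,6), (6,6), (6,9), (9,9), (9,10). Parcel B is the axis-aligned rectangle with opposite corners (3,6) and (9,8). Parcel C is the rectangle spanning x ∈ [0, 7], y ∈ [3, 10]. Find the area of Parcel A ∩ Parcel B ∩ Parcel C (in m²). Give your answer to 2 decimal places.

2.00

The intersection is the polygon with vertices (6,8), (7,8), (7,6), (6,6).
By the shoelace formula its area is 2.00.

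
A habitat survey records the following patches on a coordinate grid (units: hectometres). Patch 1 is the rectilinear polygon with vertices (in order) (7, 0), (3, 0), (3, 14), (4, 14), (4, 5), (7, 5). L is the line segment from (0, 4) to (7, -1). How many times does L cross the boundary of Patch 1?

2

The segment meets the boundary at (5.6,0), (3,1.857).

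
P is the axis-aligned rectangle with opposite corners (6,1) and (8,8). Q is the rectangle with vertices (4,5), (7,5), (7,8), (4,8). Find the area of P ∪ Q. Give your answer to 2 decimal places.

By inclusion–exclusion:
Individual areas: |P| = 14, |Q| = 9.
|P∩Q|: x∈[6,7], y∈[5,8] → 1·3 = 3.
|P ∪ Q| = 23 − 3 = 20.00.

20.00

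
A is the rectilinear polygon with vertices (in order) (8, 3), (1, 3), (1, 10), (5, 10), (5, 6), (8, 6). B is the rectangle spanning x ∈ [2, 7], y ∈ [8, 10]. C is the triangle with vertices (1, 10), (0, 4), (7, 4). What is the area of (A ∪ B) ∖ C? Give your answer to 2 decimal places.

23.00

|A ∪ B| = 41.
|(A ∪ B) ∩ C| = 18.
|(A ∪ B) ∖ C| = 41 − 18 = 23.00.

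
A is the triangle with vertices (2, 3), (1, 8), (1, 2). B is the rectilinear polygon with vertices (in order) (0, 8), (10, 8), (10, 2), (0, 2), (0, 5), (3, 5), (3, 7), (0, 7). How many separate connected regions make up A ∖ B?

A ∖ B is a single connected region.

1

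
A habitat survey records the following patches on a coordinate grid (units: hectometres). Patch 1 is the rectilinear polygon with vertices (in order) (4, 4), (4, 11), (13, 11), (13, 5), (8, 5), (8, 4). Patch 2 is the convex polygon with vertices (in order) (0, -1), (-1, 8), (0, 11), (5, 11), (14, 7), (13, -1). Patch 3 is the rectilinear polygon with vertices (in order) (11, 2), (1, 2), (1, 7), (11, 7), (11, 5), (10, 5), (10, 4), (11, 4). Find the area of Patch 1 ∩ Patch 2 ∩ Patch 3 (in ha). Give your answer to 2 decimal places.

The intersection is the polygon with vertices (10,5), (8,5), (8,4), (4,4), (4,7), (11,7), (11,5).
By the shoelace formula its area is 18.00.

18.00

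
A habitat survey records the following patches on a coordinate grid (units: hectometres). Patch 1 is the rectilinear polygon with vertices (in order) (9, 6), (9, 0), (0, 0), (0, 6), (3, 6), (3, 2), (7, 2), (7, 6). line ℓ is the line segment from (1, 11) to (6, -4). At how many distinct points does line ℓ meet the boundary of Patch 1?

4

The segment meets the boundary at (4.667,0), (4,2), (3,5), (2.667,6).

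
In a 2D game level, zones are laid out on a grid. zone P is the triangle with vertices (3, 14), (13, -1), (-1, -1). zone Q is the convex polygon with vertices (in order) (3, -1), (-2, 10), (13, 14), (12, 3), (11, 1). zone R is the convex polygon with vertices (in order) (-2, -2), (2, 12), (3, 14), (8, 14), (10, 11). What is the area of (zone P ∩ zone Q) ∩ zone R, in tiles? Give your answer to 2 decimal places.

34.58

The region (zone P ∩ zone Q) ∩ zone R is the polygon with vertices (0.479,4.546), (2.234,11.129), (4.509,11.736), (7.097,7.855), (1.655,1.959).
By the shoelace formula its area is 34.58.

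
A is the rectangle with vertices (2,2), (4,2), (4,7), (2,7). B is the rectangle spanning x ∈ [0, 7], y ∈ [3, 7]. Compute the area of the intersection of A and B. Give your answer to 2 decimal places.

|A∩B|: x∈[2,4], y∈[3,7] → 2·4 = 8.

8.00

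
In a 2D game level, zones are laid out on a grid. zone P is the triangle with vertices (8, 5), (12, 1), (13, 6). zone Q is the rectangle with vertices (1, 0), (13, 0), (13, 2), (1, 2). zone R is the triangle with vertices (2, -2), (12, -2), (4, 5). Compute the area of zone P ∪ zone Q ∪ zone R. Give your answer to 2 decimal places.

By inclusion–exclusion:
Individual areas: |zone P| = 12, |zone Q| = 24, |zone R| = 35.
|zone P∩zone Q| = 0.6.
|zone P∩zone R| = 0.
|zone Q∩zone R| = 11.4286.
|zone P∩zone Q∩zone R| = 0.
|zone P ∪ zone Q ∪ zone R| = 71 − 12.0286 + 0 = 58.97.

58.97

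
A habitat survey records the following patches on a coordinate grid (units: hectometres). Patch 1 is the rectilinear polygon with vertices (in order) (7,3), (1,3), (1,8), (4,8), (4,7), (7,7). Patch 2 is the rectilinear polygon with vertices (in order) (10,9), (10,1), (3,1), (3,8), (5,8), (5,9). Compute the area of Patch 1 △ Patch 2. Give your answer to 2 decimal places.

|Patch 1| = 27, |Patch 2| = 54, |Patch 1∩Patch 2| = 17.
|Patch 1 △ Patch 2| = |Patch 1| + |Patch 2| − 2·|Patch 1∩Patch 2| = 27 + 54 − 34 = 47.00.

47.00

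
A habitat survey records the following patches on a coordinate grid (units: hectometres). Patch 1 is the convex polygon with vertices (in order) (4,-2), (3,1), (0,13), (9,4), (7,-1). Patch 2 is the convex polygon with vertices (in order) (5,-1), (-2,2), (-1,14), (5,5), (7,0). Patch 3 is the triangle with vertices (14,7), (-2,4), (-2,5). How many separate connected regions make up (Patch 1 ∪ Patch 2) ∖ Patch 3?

2

(Patch 1 ∪ Patch 2) ∖ Patch 3 splits into 2 disjoint pieces (area 50.9944, area 38.0234).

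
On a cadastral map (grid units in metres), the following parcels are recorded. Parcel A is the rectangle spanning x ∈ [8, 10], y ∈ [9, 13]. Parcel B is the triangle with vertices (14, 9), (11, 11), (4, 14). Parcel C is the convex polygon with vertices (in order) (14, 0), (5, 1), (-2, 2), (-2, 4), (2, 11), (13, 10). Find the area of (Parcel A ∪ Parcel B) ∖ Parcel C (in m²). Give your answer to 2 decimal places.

|Parcel A ∪ Parcel B| = 9.7857.
|(Parcel A ∪ Parcel B) ∩ Parcel C| = 2.9435.
|(Parcel A ∪ Parcel B) ∖ Parcel C| = 9.7857 − 2.9435 = 6.84.

6.84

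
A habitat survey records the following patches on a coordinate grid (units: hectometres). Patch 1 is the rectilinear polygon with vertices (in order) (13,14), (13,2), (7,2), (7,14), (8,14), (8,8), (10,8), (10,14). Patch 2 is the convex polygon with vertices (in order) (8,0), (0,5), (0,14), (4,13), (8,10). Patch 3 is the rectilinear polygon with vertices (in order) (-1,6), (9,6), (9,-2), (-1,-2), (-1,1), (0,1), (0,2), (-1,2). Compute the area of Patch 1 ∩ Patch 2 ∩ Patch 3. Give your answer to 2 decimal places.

4.00

The intersection is the polygon with vertices (7,6), (8,6), (8,2), (7,2).
By the shoelace formula its area is 4.00.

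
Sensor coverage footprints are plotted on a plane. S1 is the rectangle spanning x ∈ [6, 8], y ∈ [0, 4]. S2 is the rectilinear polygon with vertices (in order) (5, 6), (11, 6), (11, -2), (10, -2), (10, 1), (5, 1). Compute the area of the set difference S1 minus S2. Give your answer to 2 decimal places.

|S1| = 8, |S1∩S2| = 6.
|S1 ∖ S2| = |S1| − |S1∩S2| = 8 − 6 = 2.00.

2.00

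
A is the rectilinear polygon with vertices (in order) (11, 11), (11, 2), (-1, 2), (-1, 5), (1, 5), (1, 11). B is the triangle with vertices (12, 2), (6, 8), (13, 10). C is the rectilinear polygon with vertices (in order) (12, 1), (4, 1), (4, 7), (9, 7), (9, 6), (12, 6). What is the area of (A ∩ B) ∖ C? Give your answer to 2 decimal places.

10.07

|A ∩ B| = 16.0714.
|(A ∩ B) ∩ C| = 6.
|(A ∩ B) ∖ C| = 16.0714 − 6 = 10.07.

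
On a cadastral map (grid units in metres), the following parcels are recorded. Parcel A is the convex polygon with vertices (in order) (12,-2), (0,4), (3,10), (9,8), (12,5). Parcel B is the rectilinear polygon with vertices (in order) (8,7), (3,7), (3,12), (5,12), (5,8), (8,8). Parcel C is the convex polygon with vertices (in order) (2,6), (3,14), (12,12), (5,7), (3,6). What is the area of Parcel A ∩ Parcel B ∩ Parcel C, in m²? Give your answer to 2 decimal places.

6.03

The intersection is the polygon with vertices (5,8), (6.4,8), (5,7), (3,7), (3,10), (5,9.333).
By the shoelace formula its area is 6.03.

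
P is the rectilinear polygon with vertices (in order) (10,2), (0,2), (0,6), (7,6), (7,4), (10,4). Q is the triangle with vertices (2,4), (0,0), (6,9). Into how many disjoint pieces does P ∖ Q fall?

P ∖ Q splits into 2 disjoint pieces (area 23.3333, area 8.6).

2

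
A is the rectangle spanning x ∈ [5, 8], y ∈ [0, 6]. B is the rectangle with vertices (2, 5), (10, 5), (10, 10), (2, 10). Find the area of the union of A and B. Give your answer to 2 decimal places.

By inclusion–exclusion:
Individual areas: |A| = 18, |B| = 40.
|A∩B|: x∈[5,8], y∈[5,6] → 3·1 = 3.
|A ∪ B| = 58 − 3 = 55.00.

55.00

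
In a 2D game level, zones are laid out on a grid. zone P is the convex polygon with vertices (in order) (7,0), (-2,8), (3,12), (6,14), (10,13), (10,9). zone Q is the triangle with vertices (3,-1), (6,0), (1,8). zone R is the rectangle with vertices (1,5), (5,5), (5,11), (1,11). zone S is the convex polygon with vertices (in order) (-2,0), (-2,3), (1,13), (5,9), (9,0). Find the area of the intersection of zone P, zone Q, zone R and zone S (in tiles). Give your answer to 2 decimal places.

The intersection is the polygon with vertices (2.875,5), (1.667,5), (1,8).
By the shoelace formula its area is 1.81.

1.81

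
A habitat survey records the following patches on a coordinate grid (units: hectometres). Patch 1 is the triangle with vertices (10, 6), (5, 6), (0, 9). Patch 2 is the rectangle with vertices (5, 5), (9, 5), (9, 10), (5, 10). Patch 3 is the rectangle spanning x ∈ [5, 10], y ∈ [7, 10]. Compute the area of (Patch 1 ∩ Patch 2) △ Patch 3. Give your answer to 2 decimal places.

|Patch 1 ∩ Patch 2| = 3.6.
|(Patch 1 ∩ Patch 2) ∩ Patch 3| = 0.4167.
|(Patch 1 ∩ Patch 2) △ Patch 3| = 3.6 + 15 − 0.8333 = 17.77.

17.77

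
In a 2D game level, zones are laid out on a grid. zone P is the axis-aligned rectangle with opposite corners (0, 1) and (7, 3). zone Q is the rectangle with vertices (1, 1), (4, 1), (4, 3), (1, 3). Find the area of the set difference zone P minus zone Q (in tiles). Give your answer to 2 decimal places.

|zone P∩zone Q|: x∈[1,4], y∈[1,3] → 3·2 = 6.
|zone P| = 14.
|zone P ∖ zone Q| = |zone P| − |zone P∩zone Q| = 14 − 6 = 8.00.

8.00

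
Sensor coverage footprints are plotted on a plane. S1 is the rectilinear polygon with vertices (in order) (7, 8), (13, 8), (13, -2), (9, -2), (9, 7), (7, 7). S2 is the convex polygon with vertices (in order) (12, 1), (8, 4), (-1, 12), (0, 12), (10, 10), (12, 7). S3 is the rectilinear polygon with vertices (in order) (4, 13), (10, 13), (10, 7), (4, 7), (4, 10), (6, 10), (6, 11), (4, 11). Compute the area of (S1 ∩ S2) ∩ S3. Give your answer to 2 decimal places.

The region (S1 ∩ S2) ∩ S3 is the polygon with vertices (7,7), (7,8), (10,8), (10,7), (9,7).
By the shoelace formula its area is 3.00.

3.00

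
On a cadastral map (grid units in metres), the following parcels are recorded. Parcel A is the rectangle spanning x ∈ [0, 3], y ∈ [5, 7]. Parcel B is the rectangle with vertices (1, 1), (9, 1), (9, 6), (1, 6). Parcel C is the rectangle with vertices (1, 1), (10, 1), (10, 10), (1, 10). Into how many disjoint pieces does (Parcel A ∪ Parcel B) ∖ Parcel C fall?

1

(Parcel A ∪ Parcel B) ∖ Parcel C is a single connected region.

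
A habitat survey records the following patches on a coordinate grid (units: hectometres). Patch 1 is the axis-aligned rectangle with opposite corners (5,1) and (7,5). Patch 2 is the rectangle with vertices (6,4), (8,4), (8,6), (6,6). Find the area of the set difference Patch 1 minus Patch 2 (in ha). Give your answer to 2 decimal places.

7.00

|Patch 1∩Patch 2|: x∈[6,7], y∈[4,5] → 1·1 = 1.
|Patch 1| = 8.
|Patch 1 ∖ Patch 2| = |Patch 1| − |Patch 1∩Patch 2| = 8 − 1 = 7.00.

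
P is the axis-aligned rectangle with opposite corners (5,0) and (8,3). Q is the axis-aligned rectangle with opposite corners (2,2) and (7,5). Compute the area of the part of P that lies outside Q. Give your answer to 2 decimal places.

7.00

|P∩Q|: x∈[5,7], y∈[2,3] → 2·1 = 2.
|P| = 9.
|P ∖ Q| = |P| − |P∩Q| = 9 − 2 = 7.00.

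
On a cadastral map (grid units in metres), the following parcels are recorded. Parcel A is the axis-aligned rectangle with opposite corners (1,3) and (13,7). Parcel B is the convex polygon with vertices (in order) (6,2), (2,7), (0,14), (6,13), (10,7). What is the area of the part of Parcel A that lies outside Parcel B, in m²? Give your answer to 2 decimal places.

28.80

|Parcel A| = 48, |Parcel A∩Parcel B| = 19.2.
|Parcel A ∖ Parcel B| = |Parcel A| − |Parcel A∩Parcel B| = 48 − 19.2 = 28.80.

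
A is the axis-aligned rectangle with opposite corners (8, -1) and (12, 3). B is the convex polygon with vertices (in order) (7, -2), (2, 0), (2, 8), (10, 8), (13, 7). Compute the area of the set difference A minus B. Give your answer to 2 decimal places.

11.92

|A| = 16, |A∩B| = 4.0833.
|A ∖ B| = |A| − |A∩B| = 16 − 4.0833 = 11.92.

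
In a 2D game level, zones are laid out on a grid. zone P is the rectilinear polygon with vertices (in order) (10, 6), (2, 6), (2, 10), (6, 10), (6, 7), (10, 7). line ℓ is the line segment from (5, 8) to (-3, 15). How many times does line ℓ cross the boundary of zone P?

1

The segment meets the boundary at (2.714,10).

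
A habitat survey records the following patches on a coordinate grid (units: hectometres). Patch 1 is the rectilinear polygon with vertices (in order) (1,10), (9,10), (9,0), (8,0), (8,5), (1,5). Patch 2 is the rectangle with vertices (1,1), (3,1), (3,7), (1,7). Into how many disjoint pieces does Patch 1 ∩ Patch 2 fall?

Patch 1 ∩ Patch 2 is a single connected region.

1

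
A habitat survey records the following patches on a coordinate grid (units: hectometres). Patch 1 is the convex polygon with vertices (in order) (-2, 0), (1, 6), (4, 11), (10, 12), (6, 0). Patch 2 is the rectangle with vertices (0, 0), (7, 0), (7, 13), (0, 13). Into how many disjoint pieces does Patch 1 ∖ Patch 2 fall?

Patch 1 ∖ Patch 2 splits into 2 disjoint pieces (area 4, area 12.75).

2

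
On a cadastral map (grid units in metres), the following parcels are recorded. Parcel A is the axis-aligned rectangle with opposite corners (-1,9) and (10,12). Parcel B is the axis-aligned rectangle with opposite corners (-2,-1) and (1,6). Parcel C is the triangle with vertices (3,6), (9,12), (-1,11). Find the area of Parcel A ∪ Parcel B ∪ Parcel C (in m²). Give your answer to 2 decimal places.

62.10

By inclusion–exclusion:
Individual areas: |Parcel A| = 33, |Parcel B| = 21, |Parcel C| = 27.
|Parcel A∩Parcel B| = 0 (no overlap).
|Parcel A∩Parcel C| = 18.9.
|Parcel B∩Parcel C| = 0.
|Parcel A∩Parcel B∩Parcel C| = 0.
|Parcel A ∪ Parcel B ∪ Parcel C| = 81 − 18.9 + 0 = 62.10.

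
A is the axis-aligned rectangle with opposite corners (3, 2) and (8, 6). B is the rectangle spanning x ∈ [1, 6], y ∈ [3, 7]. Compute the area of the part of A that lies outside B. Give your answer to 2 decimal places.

11.00

|A∩B|: x∈[3,6], y∈[3,6] → 3·3 = 9.
|A| = 20.
|A ∖ B| = |A| − |A∩B| = 20 − 9 = 11.00.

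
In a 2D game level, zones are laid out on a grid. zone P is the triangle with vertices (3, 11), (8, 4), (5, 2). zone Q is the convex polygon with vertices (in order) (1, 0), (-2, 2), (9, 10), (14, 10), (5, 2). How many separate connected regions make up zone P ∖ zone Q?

zone P ∖ zone Q splits into 2 disjoint pieces (area 4.0101, area 0.9029).

2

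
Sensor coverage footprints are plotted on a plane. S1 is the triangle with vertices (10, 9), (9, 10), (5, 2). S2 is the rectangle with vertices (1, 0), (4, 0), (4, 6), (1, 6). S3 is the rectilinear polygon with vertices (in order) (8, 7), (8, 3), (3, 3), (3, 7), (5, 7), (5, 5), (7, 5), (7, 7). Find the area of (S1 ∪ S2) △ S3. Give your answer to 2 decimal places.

29.81

|S1 ∪ S2| = 24.
|(S1 ∪ S2) ∩ S3| = 5.0929.
|(S1 ∪ S2) △ S3| = 24 + 16 − 10.1857 = 29.81.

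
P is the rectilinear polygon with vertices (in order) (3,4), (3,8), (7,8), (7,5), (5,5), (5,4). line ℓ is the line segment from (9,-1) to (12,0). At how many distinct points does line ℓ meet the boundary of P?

0

The segment lies entirely outside P and never meets its boundary.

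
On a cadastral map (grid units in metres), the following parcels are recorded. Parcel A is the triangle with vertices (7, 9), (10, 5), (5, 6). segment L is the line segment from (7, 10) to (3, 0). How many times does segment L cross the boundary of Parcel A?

The segment meets the boundary at (5.37,5.926), (6,7.5).

2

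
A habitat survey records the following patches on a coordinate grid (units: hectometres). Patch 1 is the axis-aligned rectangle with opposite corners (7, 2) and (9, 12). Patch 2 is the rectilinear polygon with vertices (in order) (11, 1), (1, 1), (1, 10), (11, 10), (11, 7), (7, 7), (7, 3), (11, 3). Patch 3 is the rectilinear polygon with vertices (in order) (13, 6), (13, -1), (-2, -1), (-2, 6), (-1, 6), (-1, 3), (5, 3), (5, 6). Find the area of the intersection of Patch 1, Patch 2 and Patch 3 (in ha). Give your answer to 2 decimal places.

2.00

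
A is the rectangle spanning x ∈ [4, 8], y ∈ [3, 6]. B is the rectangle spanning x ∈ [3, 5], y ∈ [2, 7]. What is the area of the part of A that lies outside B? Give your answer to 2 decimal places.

9.00

|A∩B|: x∈[4,5], y∈[3,6] → 1·3 = 3.
|A| = 12.
|A ∖ B| = |A| − |A∩B| = 12 − 3 = 9.00.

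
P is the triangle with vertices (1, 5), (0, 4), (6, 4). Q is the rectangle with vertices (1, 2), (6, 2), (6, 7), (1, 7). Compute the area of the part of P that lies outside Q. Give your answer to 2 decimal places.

|P| = 3, |P∩Q| = 2.5.
|P ∖ Q| = |P| − |P∩Q| = 3 − 2.5 = 0.50.

0.50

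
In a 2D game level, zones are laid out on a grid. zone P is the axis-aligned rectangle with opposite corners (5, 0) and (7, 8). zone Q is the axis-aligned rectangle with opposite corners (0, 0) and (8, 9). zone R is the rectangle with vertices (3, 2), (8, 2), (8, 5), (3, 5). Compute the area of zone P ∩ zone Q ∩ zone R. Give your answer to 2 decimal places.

6.00

The intersection is the polygon with vertices (7,2), (5,2), (5,5), (7,5).
By the shoelace formula its area is 6.00.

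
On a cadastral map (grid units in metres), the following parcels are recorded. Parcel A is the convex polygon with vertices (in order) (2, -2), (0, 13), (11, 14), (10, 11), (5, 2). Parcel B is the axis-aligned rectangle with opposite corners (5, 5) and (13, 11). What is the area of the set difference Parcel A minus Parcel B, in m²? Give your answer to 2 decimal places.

|Parcel A| = 92.5, |Parcel A∩Parcel B| = 20.
|Parcel A ∖ Parcel B| = |Parcel A| − |Parcel A∩Parcel B| = 92.5 − 20 = 72.50.

72.50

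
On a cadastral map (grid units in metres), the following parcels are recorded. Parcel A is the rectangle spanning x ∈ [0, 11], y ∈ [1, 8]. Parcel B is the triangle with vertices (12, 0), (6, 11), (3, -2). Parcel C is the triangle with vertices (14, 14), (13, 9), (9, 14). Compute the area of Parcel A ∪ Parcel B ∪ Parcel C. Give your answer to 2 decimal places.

109.87

By inclusion–exclusion:
Individual areas: |Parcel A| = 77, |Parcel B| = 55.5, |Parcel C| = 12.5.
|Parcel A∩Parcel B| = 35.1288.
|Parcel A∩Parcel C| = 0.
|Parcel B∩Parcel C| = 0.
|Parcel A∩Parcel B∩Parcel C| = 0.
|Parcel A ∪ Parcel B ∪ Parcel C| = 145 − 35.1288 + 0 = 109.87.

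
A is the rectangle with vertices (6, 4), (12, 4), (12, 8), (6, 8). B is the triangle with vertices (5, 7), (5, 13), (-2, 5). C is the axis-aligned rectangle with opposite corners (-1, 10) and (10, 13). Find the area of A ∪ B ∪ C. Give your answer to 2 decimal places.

By inclusion–exclusion:
Individual areas: |A| = 24, |B| = 21, |C| = 33.
|A∩B| = 0.
|A∩C| = 0 (no overlap).
|B∩C| = 3.9375.
|A∩B∩C| = 0.
|A ∪ B ∪ C| = 78 − 3.9375 + 0 = 74.06.

74.06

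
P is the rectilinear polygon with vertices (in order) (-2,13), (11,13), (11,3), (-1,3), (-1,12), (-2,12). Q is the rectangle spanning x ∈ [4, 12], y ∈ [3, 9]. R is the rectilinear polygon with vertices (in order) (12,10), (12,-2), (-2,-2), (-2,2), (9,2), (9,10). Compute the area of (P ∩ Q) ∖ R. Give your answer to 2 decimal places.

30.00

|P ∩ Q| = 42.
|(P ∩ Q) ∩ R| = 12.
|(P ∩ Q) ∖ R| = 42 − 12 = 30.00.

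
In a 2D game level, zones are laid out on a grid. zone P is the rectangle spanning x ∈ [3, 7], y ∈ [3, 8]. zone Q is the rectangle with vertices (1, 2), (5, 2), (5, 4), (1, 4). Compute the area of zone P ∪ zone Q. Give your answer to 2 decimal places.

26.00

By inclusion–exclusion:
Individual areas: |zone P| = 20, |zone Q| = 8.
|zone P∩zone Q|: x∈[3,5], y∈[3,4] → 2·1 = 2.
|zone P ∪ zone Q| = 28 − 2 = 26.00.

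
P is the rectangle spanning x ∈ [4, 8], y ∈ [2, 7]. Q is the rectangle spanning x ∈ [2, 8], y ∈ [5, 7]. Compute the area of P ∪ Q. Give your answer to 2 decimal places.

By inclusion–exclusion:
Individual areas: |P| = 20, |Q| = 12.
|P∩Q|: x∈[4,8], y∈[5,7] → 4·2 = 8.
|P ∪ Q| = 32 − 8 = 24.00.

24.00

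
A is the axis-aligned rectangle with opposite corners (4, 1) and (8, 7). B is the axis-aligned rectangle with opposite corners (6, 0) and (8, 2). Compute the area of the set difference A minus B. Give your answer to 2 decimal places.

22.00

|A∩B|: x∈[6,8], y∈[1,2] → 2·1 = 2.
|A| = 24.
|A ∖ B| = |A| − |A∩B| = 24 − 2 = 22.00.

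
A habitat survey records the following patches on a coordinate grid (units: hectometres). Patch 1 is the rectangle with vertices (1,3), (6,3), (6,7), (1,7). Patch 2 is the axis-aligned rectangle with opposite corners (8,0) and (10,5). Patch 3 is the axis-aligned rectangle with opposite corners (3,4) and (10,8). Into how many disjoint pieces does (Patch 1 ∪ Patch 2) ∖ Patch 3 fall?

(Patch 1 ∪ Patch 2) ∖ Patch 3 splits into 2 disjoint pieces (area 11, area 8).

2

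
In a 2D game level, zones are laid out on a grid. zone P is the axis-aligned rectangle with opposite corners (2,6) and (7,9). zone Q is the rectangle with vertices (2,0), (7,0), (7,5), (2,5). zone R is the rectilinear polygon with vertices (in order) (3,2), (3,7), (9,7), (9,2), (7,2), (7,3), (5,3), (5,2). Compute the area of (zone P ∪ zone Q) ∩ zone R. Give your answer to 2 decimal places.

|zone P ∪ zone Q| = 40.
|(zone P ∪ zone Q) ∩ zone R| = 14.00.

14.00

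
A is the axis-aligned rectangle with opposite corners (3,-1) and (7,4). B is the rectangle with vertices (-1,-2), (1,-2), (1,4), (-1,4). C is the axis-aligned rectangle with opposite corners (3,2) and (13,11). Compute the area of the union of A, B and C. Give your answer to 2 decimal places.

114.00

By inclusion–exclusion:
Individual areas: |A| = 20, |B| = 12, |C| = 90.
|A∩B| = 0 (no overlap).
|A∩C|: x∈[3,7], y∈[2,4] → 4·2 = 8.
|B∩C| = 0 (no overlap).
|A∩B∩C| = 0.
|A ∪ B ∪ C| = 122 − 8 + 0 = 114.00.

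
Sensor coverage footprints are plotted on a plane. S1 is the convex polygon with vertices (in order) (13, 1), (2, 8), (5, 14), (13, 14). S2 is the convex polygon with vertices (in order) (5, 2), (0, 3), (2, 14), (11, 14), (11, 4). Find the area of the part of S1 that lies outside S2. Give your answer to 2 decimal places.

26.27

|S1| = 95.5, |S1∩S2| = 69.2344.
|S1 ∖ S2| = |S1| − |S1∩S2| = 95.5 − 69.2344 = 26.27.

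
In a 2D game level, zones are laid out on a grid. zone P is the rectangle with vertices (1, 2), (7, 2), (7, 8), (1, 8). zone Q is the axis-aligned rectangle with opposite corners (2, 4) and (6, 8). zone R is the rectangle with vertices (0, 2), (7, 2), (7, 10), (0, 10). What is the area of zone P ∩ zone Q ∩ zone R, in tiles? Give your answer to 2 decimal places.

16.00

The intersection is the polygon with vertices (6,4), (2,4), (2,8), (6,8).
By the shoelace formula its area is 16.00.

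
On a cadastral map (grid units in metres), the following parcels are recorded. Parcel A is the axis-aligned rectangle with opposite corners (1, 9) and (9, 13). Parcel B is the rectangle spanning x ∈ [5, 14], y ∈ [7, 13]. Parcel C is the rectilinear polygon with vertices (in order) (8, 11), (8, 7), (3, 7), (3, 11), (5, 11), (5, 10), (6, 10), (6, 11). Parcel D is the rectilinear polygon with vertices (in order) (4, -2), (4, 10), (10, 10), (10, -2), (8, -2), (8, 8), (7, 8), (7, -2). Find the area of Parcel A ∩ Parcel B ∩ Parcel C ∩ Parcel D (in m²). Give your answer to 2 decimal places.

3.00

The intersection is the polygon with vertices (5,10), (6,10), (8,10), (8,9), (5,9).
By the shoelace formula its area is 3.00.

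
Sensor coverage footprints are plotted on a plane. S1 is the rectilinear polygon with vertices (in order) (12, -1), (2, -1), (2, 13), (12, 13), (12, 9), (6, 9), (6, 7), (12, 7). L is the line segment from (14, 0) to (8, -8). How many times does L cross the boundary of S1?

0

The segment lies entirely outside S1 and never meets its boundary.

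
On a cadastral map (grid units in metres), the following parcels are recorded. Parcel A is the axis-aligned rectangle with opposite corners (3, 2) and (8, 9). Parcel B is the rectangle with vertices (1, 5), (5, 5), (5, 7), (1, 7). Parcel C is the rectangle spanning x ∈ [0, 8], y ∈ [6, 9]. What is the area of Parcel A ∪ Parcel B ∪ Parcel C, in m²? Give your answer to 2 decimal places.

46.00

By inclusion–exclusion:
Individual areas: |Parcel A| = 35, |Parcel B| = 8, |Parcel C| = 24.
|Parcel A∩Parcel B|: x∈[3,5], y∈[5,7] → 2·2 = 4.
|Parcel A∩Parcel C|: x∈[3,8], y∈[6,9] → 5·3 = 15.
|Parcel B∩Parcel C|: x∈[1,5], y∈[6,7] → 4·1 = 4.
|Parcel A∩Parcel B∩Parcel C| = 2.
|Parcel A ∪ Parcel B ∪ Parcel C| = 67 − 23 + 2 = 46.00.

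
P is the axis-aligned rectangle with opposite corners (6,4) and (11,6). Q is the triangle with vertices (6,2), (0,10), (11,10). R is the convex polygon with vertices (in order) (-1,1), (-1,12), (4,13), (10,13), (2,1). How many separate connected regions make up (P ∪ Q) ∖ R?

(P ∪ Q) ∖ R is a single connected region.

1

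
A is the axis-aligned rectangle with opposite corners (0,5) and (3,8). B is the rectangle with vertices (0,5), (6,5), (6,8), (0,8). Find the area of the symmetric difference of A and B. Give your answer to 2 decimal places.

|A∩B|: x∈[0,3], y∈[5,8] → 3·3 = 9.
|A △ B| = |A| + |B| − 2·|A∩B| = 9 + 18 − 18 = 9.00.

9.00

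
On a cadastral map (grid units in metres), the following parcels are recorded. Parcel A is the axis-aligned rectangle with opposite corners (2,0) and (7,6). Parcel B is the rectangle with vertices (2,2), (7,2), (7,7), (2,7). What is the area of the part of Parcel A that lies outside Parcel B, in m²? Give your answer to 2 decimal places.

10.00

|Parcel A∩Parcel B|: x∈[2,7], y∈[2,6] → 5·4 = 20.
|Parcel A| = 30.
|Parcel A ∖ Parcel B| = |Parcel A| − |Parcel A∩Parcel B| = 30 − 20 = 10.00.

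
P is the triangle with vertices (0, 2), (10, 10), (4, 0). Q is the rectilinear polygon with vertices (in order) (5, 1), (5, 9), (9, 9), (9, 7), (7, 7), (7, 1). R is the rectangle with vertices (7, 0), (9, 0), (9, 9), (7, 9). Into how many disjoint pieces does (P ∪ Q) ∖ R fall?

2

(P ∪ Q) ∖ R splits into 2 disjoint pieces (area 31.1667, area 0.4583).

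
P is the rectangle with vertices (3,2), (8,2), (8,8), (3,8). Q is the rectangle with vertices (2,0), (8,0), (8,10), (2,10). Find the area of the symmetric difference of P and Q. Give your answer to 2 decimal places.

30.00

|P∩Q|: x∈[3,8], y∈[2,8] → 5·6 = 30.
|P △ Q| = |P| + |Q| − 2·|P∩Q| = 30 + 60 − 60 = 30.00.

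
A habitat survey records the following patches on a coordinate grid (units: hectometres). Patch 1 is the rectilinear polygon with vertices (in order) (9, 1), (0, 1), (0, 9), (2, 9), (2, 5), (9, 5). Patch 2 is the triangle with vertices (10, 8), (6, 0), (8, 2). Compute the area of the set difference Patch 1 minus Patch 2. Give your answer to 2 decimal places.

41.00

|Patch 1| = 44, |Patch 1∩Patch 2| = 3.
|Patch 1 ∖ Patch 2| = |Patch 1| − |Patch 1∩Patch 2| = 44 − 3 = 41.00.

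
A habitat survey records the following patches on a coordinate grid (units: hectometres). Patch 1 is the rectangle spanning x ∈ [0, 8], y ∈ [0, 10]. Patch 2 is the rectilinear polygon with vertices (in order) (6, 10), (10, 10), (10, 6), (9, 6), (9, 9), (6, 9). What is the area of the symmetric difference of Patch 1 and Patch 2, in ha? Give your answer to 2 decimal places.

83.00

|Patch 1| = 80, |Patch 2| = 7, |Patch 1∩Patch 2| = 2.
|Patch 1 △ Patch 2| = |Patch 1| + |Patch 2| − 2·|Patch 1∩Patch 2| = 80 + 7 − 4 = 83.00.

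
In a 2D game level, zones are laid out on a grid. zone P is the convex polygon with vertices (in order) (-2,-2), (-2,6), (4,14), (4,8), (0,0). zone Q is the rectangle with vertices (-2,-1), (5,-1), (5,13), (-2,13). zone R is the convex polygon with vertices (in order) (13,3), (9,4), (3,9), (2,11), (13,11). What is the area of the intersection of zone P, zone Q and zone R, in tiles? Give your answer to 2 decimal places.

3.42

The intersection is the polygon with vertices (4,8.167), (3,9), (2,11), (4,11).
By the shoelace formula its area is 3.42.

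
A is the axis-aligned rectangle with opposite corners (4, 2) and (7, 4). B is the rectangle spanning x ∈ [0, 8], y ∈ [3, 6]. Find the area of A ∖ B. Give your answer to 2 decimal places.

|A∩B|: x∈[4,7], y∈[3,4] → 3·1 = 3.
|A| = 6.
|A ∖ B| = |A| − |A∩B| = 6 − 3 = 3.00.

3.00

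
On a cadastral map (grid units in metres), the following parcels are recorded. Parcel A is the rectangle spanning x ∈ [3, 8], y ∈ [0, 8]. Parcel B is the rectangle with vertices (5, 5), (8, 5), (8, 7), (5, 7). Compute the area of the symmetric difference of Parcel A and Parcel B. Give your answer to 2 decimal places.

|Parcel A∩Parcel B|: x∈[5,8], y∈[5,7] → 3·2 = 6.
|Parcel A △ Parcel B| = |Parcel A| + |Parcel B| − 2·|Parcel A∩Parcel B| = 40 + 6 − 12 = 34.00.

34.00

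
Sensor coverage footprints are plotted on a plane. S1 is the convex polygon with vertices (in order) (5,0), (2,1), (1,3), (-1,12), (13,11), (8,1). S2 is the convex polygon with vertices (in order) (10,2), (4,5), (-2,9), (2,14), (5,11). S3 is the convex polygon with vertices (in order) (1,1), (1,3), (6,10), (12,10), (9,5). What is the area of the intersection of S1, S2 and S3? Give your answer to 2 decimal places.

The intersection is the polygon with vertices (8.478,4.739), (6.5,3.75), (4,5), (2.936,5.71), (5.75,9.65).
By the shoelace formula its area is 16.21.

16.21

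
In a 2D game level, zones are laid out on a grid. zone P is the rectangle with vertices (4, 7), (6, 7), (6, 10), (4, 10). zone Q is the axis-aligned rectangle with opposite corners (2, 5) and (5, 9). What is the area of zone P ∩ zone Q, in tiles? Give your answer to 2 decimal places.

2.00

|zone P∩zone Q|: x∈[4,5], y∈[7,9] → 1·2 = 2.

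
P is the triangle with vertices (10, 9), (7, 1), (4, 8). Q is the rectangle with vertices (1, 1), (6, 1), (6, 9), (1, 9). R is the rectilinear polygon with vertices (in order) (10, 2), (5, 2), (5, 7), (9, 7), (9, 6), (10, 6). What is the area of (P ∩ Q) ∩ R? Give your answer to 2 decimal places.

2.50

The region (P ∩ Q) ∩ R is the polygon with vertices (6,3.333), (5,5.667), (5,7), (6,7).
By the shoelace formula its area is 2.50.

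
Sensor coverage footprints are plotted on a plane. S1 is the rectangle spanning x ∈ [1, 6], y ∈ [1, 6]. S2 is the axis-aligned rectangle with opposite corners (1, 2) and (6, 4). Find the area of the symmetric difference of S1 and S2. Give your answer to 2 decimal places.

|S1∩S2|: x∈[1,6], y∈[2,4] → 5·2 = 10.
|S1 △ S2| = |S1| + |S2| − 2·|S1∩S2| = 25 + 10 − 20 = 15.00.

15.00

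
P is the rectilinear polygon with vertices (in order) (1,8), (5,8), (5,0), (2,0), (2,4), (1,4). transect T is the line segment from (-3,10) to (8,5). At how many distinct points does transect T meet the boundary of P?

2

The segment meets the boundary at (5,6.364), (1.4,8).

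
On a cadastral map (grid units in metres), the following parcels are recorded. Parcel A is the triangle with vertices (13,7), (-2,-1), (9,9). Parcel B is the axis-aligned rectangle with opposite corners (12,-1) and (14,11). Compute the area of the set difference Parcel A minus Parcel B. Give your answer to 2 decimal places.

|Parcel A| = 31, |Parcel A∩Parcel B| = 0.5167.
|Parcel A ∖ Parcel B| = |Parcel A| − |Parcel A∩Parcel B| = 31 − 0.5167 = 30.48.

30.48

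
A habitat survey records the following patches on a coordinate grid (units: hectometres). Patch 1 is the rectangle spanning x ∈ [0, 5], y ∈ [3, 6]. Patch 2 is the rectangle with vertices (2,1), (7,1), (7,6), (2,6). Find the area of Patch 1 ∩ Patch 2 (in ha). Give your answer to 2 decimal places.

|Patch 1∩Patch 2|: x∈[2,5], y∈[3,6] → 3·3 = 9.

9.00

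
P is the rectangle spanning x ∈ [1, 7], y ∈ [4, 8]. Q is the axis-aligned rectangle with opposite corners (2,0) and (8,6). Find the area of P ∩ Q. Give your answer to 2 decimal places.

|P∩Q|: x∈[2,7], y∈[4,6] → 5·2 = 10.

10.00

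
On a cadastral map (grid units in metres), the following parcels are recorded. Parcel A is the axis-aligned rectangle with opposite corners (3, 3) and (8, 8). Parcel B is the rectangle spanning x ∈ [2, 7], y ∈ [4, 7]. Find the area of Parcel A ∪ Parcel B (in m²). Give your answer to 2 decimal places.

By inclusion–exclusion:
Individual areas: |Parcel A| = 25, |Parcel B| = 15.
|Parcel A∩Parcel B|: x∈[3,7], y∈[4,7] → 4·3 = 12.
|Parcel A ∪ Parcel B| = 40 − 12 = 28.00.

28.00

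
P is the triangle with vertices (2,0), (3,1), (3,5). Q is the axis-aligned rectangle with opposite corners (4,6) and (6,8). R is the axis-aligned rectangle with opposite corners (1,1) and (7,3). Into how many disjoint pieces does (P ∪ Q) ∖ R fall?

(P ∪ Q) ∖ R splits into 3 disjoint pieces (area 0.4, area 0.4, area 4).

3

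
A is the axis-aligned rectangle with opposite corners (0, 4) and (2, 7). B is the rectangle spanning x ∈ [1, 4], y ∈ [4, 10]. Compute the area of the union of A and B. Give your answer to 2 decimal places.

By inclusion–exclusion:
Individual areas: |A| = 6, |B| = 18.
|A∩B|: x∈[1,2], y∈[4,7] → 1·3 = 3.
|A ∪ B| = 24 − 3 = 21.00.

21.00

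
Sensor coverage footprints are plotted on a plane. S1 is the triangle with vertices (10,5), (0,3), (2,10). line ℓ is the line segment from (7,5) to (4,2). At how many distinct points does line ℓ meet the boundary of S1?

1

The segment meets the boundary at (6.25,4.25).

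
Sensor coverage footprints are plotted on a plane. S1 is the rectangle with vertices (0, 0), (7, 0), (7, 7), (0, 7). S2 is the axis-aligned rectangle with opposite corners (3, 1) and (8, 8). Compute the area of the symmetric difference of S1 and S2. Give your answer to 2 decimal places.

36.00

|S1∩S2|: x∈[3,7], y∈[1,7] → 4·6 = 24.
|S1 △ S2| = |S1| + |S2| − 2·|S1∩S2| = 49 + 35 − 48 = 36.00.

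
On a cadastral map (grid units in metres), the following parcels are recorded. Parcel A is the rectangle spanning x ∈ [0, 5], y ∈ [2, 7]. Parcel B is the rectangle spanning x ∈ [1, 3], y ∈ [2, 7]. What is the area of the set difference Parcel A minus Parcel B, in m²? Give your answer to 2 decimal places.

15.00

|Parcel A∩Parcel B|: x∈[1,3], y∈[2,7] → 2·5 = 10.
|Parcel A| = 25.
|Parcel A ∖ Parcel B| = |Parcel A| − |Parcel A∩Parcel B| = 25 − 10 = 15.00.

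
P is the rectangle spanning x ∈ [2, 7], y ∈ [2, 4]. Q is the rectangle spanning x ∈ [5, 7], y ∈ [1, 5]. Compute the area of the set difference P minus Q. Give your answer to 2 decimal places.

|P∩Q|: x∈[5,7], y∈[2,4] → 2·2 = 4.
|P| = 10.
|P ∖ Q| = |P| − |P∩Q| = 10 − 4 = 6.00.

6.00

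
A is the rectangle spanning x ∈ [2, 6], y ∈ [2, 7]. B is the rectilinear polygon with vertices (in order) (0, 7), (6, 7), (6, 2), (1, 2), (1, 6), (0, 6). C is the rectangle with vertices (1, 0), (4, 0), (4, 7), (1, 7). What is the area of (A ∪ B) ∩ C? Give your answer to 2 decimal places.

The region (A ∪ B) ∩ C is the polygon with vertices (2,2), (1,2), (1,6), (1,7), (2,7), (4,7), (4,2).
By the shoelace formula its area is 15.00.

15.00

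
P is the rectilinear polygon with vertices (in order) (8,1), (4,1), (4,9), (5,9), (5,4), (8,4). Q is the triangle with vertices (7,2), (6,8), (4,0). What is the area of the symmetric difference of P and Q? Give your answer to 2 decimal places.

|P| = 17, |Q| = 10, |P∩Q| = 6.0417.
|P △ Q| = |P| + |Q| − 2·|P∩Q| = 17 + 10 − 12.0833 = 14.92.

14.92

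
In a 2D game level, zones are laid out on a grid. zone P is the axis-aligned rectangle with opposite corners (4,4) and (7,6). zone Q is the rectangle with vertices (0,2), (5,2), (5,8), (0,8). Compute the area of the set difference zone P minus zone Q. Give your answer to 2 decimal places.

|zone P∩zone Q|: x∈[4,5], y∈[4,6] → 1·2 = 2.
|zone P| = 6.
|zone P ∖ zone Q| = |zone P| − |zone P∩zone Q| = 6 − 2 = 4.00.

4.00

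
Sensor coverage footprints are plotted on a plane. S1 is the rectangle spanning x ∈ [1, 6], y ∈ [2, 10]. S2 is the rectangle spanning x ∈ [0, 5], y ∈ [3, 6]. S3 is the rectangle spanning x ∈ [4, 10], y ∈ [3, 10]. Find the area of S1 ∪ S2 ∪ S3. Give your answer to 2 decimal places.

71.00

By inclusion–exclusion:
Individual areas: |S1| = 40, |S2| = 15, |S3| = 42.
|S1∩S2|: x∈[1,5], y∈[3,6] → 4·3 = 12.
|S1∩S3|: x∈[4,6], y∈[3,10] → 2·7 = 14.
|S2∩S3|: x∈[4,5], y∈[3,6] → 1·3 = 3.
|S1∩S2∩S3| = 3.
|S1 ∪ S2 ∪ S3| = 97 − 29 + 3 = 71.00.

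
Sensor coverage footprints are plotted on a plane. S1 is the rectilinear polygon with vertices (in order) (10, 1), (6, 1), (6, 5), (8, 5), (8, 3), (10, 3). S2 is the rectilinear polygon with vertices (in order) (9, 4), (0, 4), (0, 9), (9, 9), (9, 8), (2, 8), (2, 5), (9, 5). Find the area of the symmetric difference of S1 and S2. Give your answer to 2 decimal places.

32.00

|S1| = 12, |S2| = 24, |S1∩S2| = 2.
|S1 △ S2| = |S1| + |S2| − 2·|S1∩S2| = 12 + 24 − 4 = 32.00.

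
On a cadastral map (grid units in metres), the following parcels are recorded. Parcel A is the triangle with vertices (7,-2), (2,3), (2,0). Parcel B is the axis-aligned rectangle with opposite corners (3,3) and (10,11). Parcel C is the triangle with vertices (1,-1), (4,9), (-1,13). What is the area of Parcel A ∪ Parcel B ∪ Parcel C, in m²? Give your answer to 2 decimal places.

By inclusion–exclusion:
Individual areas: |Parcel A| = 7.5, |Parcel B| = 56, |Parcel C| = 31.
|Parcel A∩Parcel B| = 0.
|Parcel A∩Parcel C| = 0.0513.
|Parcel B∩Parcel C| = 2.0667.
|Parcel A∩Parcel B∩Parcel C| = 0.
|Parcel A ∪ Parcel B ∪ Parcel C| = 94.5 − 2.1179 + 0 = 92.38.

92.38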